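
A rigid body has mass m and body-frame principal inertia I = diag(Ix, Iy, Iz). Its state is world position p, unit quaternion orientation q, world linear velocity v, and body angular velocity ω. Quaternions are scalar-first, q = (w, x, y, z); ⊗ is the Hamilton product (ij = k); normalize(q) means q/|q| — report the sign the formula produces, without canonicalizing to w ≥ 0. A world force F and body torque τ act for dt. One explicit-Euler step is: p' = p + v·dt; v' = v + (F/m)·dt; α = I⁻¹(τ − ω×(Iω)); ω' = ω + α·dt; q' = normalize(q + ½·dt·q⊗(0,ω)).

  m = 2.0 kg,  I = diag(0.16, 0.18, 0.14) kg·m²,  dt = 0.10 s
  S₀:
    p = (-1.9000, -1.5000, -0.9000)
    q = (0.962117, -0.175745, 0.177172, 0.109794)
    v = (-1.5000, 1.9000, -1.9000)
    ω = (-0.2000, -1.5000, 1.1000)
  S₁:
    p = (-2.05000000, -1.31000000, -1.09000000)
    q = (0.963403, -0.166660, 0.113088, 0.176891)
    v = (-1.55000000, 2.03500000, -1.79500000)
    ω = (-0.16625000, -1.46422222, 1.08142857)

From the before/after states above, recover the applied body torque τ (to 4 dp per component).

ω₁ − ω₀ = (0.03375000, 0.03577778, -0.01857143)
ω₀×(Iω₀) = (0.0660, -0.0044, 0.0060)
applied torque τ = (0.1200, 0.0600, -0.0200)

τ = (0.1200, 0.0600, -0.0200)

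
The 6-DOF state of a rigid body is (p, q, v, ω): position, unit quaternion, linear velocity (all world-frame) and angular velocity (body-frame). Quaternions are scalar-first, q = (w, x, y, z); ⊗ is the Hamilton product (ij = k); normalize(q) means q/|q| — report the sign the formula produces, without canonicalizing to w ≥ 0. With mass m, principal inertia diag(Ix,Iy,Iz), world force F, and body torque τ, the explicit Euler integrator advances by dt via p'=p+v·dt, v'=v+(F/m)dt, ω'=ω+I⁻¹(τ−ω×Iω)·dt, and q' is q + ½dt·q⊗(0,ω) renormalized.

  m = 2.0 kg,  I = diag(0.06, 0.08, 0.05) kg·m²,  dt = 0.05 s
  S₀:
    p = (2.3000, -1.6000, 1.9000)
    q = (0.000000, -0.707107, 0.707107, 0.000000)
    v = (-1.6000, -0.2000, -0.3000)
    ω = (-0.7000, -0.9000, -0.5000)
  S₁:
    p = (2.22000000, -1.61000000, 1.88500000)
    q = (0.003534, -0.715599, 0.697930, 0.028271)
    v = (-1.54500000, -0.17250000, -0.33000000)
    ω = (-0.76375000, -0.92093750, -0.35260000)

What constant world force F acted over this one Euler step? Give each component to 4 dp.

velocity change Δv = (0.05500000, 0.02750000, -0.03000000)
applied force F = (2.2000, 1.1000, -1.2000)

F = (2.2000, 1.1000, -1.2000)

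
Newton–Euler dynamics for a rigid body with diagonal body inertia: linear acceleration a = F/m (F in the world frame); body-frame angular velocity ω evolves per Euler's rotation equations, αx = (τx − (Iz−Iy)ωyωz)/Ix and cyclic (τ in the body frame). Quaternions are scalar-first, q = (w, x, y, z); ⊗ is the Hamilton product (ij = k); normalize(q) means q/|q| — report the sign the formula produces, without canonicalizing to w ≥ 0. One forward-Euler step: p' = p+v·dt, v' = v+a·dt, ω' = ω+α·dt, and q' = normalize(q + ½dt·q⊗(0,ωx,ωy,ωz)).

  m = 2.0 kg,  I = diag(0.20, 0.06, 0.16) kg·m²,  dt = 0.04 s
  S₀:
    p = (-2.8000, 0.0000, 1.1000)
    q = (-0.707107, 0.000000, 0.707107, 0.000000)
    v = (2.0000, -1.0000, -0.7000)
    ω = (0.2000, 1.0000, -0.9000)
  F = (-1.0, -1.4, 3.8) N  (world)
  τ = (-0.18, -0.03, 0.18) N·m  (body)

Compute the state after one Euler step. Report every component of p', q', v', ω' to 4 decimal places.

p' = (-2.7200, -0.0400, 1.0720)
q' = (-0.7210, -0.0156, 0.6927, 0.0099)
v' = (1.9800, -1.0280, -0.6240)
ω' = (0.1820, 0.9848, -0.8480)

a = (-0.5000, -0.7000, 1.9000)
new position p' = (-2.7200, -0.0400, 1.0720)
new velocity v' = (1.9800, -1.0280, -0.6240)
ω×(Iω) gyroscopic = (-0.0900, -0.0072, -0.0280)
angular accel α = (-0.4500, -0.3800, 1.3000)
ω' = ω + α·dt = (0.1820, 0.9848, -0.8480)
2q̇ = q⊗(0,ω) = (-0.7071070, -0.7778177, -0.7071070, 0.4949749)
q' = normalize(q + ½dt·q⊗(0,ω)) = (-0.7210, -0.0156, 0.6927, 0.0099)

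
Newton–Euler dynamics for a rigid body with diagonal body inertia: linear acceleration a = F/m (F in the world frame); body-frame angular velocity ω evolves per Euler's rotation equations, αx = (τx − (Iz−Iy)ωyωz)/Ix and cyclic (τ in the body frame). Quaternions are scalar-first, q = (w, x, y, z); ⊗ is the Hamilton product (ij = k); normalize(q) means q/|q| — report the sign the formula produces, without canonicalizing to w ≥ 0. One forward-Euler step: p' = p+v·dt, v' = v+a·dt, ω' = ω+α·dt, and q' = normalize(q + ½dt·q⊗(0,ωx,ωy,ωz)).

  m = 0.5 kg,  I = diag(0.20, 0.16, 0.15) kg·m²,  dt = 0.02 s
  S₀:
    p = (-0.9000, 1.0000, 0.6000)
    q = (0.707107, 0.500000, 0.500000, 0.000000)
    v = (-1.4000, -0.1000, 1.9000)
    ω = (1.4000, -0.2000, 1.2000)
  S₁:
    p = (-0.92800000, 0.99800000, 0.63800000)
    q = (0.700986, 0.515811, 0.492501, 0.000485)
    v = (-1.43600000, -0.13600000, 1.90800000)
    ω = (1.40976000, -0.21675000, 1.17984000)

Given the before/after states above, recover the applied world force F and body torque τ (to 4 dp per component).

F = (-0.9000, -0.9000, 0.2000)
τ = (0.1000, -0.0500, -0.1400)

ω₁ − ω₀ = (0.00976000, -0.01675000, -0.02016000)
ω₀×(Iω₀) = (0.0024, 0.0840, 0.0112)
I·α + gyro = (0.1000, -0.0500, -0.1400)
v₁ − v₀ = (-0.03600000, -0.03600000, 0.00800000)
F = m·Δv/dt = (-0.9000, -0.9000, 0.2000)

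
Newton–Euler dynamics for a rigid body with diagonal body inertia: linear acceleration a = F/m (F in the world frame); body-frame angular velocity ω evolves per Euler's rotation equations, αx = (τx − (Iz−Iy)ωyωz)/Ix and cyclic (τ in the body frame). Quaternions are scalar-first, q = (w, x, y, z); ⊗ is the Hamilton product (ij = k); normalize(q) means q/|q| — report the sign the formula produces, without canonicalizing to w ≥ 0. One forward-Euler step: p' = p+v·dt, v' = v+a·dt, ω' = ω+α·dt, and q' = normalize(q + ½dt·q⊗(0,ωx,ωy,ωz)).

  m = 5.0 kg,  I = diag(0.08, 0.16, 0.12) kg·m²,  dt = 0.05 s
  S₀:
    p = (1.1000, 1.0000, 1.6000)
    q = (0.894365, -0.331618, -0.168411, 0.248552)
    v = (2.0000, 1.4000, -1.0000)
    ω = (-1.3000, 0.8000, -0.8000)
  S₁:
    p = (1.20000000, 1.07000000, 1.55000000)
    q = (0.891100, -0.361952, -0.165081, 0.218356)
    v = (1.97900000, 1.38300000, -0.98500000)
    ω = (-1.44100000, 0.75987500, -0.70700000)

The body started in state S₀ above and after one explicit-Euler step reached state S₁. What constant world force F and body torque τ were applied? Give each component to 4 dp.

ω₁ − ω₀ = (-0.14100000, -0.04012500, 0.09300000)
precession coupling = (0.0256, -0.0416, -0.0832)
τ = I·(Δω/dt) + ω₀×(Iω₀) = (-0.2000, -0.1700, 0.1400)
v₁ − v₀ = (-0.02100000, -0.01700000, 0.01500000)
applied force F = (-2.1000, -1.7000, 1.5000)

F = (-2.1000, -1.7000, 1.5000)
τ = (-0.2000, -0.1700, 0.1400)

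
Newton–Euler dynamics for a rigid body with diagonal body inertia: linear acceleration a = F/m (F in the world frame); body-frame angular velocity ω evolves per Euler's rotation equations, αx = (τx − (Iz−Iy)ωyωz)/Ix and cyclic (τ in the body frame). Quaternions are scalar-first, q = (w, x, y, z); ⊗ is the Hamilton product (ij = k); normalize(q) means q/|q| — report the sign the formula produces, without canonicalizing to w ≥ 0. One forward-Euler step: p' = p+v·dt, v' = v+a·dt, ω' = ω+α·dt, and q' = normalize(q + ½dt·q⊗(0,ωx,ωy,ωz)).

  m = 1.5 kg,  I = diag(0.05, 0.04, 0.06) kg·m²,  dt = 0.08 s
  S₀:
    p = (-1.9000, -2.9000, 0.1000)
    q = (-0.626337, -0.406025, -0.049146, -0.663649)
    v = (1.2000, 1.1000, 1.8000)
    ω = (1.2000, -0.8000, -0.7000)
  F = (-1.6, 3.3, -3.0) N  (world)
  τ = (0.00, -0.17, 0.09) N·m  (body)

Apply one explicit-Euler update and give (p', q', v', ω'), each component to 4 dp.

p' = (-1.8040, -2.8120, 0.2440)
q' = (-0.6257, -0.4550, -0.0722, -0.6295)
v' = (1.1147, 1.2760, 1.6400)
ω' = (1.1821, -1.1568, -0.5928)

ω×(Iω) gyroscopic = (0.0112, 0.0084, 0.0096)
(τ − ω×Iω)/I = (-0.2240, -4.4600, 1.3400)
ω + α·dt = (1.1821, -1.1568, -0.5928)
q⊗(0,ω) = (-0.0166411, -1.2481214, -0.5795267, 0.8222311)
q + ½dt·q⊗(0,ω), renormalized = (-0.6257, -0.4550, -0.0722, -0.6295)
a = F/m = (-1.0667, 2.2000, -2.0000)
new position p' = (-1.8040, -2.8120, 0.2440)
v + (F/m)dt = (1.1147, 1.2760, 1.6400)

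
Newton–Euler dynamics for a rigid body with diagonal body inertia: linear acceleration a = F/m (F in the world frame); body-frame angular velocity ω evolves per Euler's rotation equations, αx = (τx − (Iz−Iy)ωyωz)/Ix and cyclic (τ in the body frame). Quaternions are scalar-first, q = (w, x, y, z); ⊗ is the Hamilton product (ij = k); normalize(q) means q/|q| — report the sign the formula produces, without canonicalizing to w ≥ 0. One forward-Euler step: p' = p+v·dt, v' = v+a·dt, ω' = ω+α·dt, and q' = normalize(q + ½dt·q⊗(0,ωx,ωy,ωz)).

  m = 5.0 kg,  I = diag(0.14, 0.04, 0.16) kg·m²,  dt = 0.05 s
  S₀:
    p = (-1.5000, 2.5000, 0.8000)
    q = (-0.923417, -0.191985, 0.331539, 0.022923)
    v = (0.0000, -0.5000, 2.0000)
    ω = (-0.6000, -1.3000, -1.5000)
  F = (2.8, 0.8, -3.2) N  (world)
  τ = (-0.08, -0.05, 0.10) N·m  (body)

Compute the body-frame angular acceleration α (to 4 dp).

ω×(Iω) gyroscopic = (0.2340, -0.0180, -0.0780)
(τ − ω×Iω)/I = (-2.2429, -0.8000, 1.1125)

α = (-2.2429, -0.8000, 1.1125)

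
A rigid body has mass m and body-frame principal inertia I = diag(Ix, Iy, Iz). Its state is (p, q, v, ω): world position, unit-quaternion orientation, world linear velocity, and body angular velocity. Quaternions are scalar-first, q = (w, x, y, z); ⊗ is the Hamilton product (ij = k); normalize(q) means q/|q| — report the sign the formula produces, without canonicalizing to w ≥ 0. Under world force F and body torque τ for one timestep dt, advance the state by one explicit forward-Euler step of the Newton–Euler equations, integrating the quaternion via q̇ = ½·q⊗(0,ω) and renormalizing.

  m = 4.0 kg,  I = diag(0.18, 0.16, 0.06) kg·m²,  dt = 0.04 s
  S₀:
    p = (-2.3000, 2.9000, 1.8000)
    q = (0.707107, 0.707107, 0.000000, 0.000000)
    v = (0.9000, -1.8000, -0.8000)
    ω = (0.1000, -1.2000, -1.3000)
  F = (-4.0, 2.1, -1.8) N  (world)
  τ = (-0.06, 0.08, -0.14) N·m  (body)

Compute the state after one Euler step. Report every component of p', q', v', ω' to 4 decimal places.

linear accel F/m = (-1.0000, 0.5250, -0.4500)
new position p' = (-2.2640, 2.8280, 1.7680)
v' = v + a·dt = (0.8600, -1.7790, -0.8180)
ω×(Iω) gyroscopic = (-0.1560, -0.0156, 0.0024)
angular accel α = (0.5333, 0.5975, -2.3733)
ω' = ω + α·dt = (0.1213, -1.1761, -1.3949)
Hamilton product q⊗(0,ω) = (-0.0707107, 0.0707107, 0.0707107, -1.7677675)
q' = normalize(q + ½dt·q⊗(0,ω)) = (0.7052, 0.7081, 0.0014, -0.0353)

p' = (-2.2640, 2.8280, 1.7680)
q' = (0.7052, 0.7081, 0.0014, -0.0353)
v' = (0.8600, -1.7790, -0.8180)
ω' = (0.1213, -1.1761, -1.3949)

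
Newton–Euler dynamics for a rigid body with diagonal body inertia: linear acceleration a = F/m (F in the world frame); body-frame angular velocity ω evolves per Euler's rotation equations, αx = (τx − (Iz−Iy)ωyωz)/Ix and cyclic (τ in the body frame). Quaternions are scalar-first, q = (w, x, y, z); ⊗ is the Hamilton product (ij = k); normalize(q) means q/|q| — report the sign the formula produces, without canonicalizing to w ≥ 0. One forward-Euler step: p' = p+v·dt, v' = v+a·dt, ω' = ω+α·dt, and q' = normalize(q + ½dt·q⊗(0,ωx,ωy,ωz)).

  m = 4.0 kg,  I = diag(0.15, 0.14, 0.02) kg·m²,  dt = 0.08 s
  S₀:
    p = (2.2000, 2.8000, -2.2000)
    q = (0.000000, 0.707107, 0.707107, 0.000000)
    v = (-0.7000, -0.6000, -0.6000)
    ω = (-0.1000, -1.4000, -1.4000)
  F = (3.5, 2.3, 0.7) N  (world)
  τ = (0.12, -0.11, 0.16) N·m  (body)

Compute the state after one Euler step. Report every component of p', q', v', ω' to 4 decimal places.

p' = (2.1440, 2.7520, -2.2480)
q' = (0.0423, 0.6654, 0.7444, -0.0367)
v' = (-0.6300, -0.5540, -0.5860)
ω' = (0.0894, -1.4733, -0.7544)

a = F/m = (0.8750, 0.5750, 0.1750)
p' = p + v·dt = (2.1440, 2.7520, -2.2480)
new velocity v' = (-0.6300, -0.5540, -0.5860)
precession coupling ω×(Iω) = (-0.2352, 0.0182, -0.0014)
angular accel α = (2.3680, -0.9157, 8.0700)
new body rate ω' = (0.0894, -1.4733, -0.7544)
q⊗(0,ω) = (1.0606605, -0.9899498, 0.9899498, -0.9192391)
q' = normalize(q + ½dt·q⊗(0,ω)) = (0.0423, 0.6654, 0.7444, -0.0367)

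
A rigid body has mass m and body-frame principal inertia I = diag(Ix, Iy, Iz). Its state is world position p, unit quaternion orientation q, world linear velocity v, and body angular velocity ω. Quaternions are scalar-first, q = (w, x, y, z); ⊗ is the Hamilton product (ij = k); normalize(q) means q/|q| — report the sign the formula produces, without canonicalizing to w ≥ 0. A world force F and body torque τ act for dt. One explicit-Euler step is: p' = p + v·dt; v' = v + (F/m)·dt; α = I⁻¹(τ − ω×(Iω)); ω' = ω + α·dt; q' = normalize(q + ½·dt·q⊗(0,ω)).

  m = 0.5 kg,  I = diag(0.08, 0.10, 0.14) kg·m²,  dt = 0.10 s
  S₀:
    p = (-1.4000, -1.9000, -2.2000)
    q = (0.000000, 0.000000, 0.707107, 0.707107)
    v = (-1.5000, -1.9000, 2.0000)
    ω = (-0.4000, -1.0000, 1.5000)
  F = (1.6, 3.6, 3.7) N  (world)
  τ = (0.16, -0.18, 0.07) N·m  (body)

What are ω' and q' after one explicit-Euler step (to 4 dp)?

ω×(Iω) gyroscopic = (-0.0600, 0.0360, 0.0080)
angular accel α = (2.7500, -2.1600, 0.4429)
ω + α·dt = (-0.1250, -1.2160, 1.5443)
2q̇ = q⊗(0,ω) = (-0.3535535, 1.7677675, -0.2828428, 0.2828428)
updated quaternion q' = (-0.0176, 0.0880, 0.6900, 0.7182)

ω' = (-0.1250, -1.2160, 1.5443)
q' = (-0.0176, 0.0880, 0.6900, 0.7182)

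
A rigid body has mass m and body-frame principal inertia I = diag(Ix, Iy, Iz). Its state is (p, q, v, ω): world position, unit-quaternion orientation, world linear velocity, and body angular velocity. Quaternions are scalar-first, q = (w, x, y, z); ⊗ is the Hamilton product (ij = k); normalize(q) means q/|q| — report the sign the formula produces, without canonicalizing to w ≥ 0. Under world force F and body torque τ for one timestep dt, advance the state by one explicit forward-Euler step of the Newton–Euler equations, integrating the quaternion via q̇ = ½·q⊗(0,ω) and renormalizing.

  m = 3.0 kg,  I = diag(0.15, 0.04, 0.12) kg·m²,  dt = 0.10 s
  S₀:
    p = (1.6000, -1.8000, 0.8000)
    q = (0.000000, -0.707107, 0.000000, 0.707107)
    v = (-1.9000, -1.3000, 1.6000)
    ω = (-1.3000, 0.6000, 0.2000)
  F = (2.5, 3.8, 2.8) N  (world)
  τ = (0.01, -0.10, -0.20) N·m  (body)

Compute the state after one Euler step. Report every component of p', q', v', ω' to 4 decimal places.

p' = (1.4100, -1.9300, 0.9600)
q' = (-0.0529, -0.7264, -0.0388, 0.6841)
v' = (-1.8167, -1.1733, 1.6933)
ω' = (-1.2997, 0.3695, -0.0382)

(τ − ω×Iω)/I = (0.0027, -2.3050, -2.3817)
ω' = ω + α·dt = (-1.2997, 0.3695, -0.0382)
q⊗(0,ω) = (-1.0606605, -0.4242642, -0.7778177, -0.4242642)
q' = normalize(q + ½dt·q⊗(0,ω)) = (-0.0529, -0.7264, -0.0388, 0.6841)
a = (0.8333, 1.2667, 0.9333)
p + v·dt = (1.4100, -1.9300, 0.9600)
v' = v + a·dt = (-1.8167, -1.1733, 1.6933)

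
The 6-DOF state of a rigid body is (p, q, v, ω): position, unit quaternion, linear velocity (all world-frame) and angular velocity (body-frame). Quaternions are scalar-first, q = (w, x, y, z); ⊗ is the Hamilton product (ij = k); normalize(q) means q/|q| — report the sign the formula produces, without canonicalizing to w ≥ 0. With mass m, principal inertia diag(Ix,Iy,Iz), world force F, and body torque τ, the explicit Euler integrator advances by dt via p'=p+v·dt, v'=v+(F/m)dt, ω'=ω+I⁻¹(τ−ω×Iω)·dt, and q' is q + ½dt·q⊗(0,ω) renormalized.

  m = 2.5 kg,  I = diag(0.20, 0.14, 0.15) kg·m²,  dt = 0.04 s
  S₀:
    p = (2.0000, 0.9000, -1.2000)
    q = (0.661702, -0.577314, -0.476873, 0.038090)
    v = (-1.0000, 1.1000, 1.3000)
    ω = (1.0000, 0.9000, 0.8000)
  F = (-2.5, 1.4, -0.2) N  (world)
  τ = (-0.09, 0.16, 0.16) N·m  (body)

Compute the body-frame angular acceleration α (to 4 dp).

precession coupling ω×(Iω) = (0.0072, 0.0400, -0.0540)
angular accel α = (-0.4860, 0.8571, 1.4267)

α = (-0.4860, 0.8571, 1.4267)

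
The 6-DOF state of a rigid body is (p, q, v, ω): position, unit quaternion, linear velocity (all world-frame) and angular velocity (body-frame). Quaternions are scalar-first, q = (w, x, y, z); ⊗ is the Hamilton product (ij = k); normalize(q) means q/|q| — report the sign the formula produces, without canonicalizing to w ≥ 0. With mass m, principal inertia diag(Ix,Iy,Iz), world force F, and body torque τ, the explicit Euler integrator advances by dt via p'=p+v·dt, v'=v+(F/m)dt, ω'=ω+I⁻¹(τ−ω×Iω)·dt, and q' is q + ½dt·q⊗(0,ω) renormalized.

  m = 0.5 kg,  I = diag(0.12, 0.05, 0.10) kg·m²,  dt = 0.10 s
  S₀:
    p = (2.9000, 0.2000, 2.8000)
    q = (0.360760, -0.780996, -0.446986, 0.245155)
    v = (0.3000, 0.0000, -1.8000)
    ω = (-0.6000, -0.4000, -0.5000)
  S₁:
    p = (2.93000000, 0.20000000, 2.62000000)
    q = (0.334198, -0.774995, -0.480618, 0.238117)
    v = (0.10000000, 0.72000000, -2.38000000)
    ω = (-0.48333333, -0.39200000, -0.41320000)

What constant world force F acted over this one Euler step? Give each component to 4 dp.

v₁ − v₀ = (-0.20000000, 0.72000000, -0.58000000)
F = m·Δv/dt = (-1.0000, 3.6000, -2.9000)

F = (-1.0000, 3.6000, -2.9000)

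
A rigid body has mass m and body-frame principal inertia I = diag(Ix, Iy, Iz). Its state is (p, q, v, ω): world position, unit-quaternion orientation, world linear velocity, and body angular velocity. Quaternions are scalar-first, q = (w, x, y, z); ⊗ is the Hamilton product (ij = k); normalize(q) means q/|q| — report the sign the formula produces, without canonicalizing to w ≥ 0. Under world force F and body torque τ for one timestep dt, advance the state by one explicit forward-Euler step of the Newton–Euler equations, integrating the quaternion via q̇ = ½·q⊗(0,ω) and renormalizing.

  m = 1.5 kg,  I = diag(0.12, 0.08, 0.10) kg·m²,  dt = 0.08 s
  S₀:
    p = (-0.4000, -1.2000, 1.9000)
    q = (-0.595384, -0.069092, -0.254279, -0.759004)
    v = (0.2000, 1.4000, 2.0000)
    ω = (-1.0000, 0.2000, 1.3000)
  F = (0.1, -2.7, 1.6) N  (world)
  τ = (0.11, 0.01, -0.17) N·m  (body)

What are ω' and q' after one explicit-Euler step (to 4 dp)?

ω' = (-0.9301, 0.2360, 1.1576)
q' = (-0.5554, -0.0523, -0.2246, -0.7989)

(τ − ω×Iω)/I = (0.8733, 0.4500, -1.7800)
ω + α·dt = (-0.9301, 0.2360, 1.1576)
Hamilton product q⊗(0,ω) = (0.9684690, 0.4166221, 0.7297468, -1.0420966)
q + ½dt·q⊗(0,ω), renormalized = (-0.5554, -0.0523, -0.2246, -0.7989)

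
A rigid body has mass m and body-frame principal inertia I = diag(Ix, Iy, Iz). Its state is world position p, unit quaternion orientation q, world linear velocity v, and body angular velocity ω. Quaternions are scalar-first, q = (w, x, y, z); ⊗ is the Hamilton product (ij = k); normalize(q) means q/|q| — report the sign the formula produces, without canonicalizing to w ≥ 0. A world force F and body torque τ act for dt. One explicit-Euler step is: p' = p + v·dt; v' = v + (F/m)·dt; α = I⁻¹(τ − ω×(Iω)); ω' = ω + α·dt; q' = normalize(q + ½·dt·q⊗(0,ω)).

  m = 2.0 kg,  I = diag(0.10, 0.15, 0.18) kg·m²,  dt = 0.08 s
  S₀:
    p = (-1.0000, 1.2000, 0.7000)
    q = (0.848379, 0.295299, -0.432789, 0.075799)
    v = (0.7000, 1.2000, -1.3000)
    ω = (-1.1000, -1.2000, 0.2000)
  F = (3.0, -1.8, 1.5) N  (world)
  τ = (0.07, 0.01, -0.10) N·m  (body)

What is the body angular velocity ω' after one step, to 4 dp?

ω' = (-1.0382, -1.2041, 0.1262)

angular accel α = (0.7720, -0.0507, -0.9222)
ω' = ω + α·dt = (-1.0382, -1.2041, 0.1262)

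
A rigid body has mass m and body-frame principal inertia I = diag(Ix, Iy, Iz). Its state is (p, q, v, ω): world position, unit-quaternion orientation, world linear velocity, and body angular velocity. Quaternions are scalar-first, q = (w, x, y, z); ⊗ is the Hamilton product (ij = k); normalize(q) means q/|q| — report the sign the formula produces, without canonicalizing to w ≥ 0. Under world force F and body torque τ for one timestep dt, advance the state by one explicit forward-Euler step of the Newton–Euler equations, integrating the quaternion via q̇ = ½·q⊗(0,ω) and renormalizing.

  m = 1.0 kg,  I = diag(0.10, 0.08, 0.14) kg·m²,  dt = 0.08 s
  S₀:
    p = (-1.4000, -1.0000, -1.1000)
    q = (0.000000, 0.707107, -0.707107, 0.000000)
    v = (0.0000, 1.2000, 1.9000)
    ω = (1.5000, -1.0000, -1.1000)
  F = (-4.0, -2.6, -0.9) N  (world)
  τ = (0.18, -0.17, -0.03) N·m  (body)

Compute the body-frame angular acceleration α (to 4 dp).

ω×(Iω) gyroscopic = (0.0660, 0.0660, 0.0300)
α = I⁻¹(τ − ω×Iω) = (1.1400, -2.9500, -0.4286)

α = (1.1400, -2.9500, -0.4286)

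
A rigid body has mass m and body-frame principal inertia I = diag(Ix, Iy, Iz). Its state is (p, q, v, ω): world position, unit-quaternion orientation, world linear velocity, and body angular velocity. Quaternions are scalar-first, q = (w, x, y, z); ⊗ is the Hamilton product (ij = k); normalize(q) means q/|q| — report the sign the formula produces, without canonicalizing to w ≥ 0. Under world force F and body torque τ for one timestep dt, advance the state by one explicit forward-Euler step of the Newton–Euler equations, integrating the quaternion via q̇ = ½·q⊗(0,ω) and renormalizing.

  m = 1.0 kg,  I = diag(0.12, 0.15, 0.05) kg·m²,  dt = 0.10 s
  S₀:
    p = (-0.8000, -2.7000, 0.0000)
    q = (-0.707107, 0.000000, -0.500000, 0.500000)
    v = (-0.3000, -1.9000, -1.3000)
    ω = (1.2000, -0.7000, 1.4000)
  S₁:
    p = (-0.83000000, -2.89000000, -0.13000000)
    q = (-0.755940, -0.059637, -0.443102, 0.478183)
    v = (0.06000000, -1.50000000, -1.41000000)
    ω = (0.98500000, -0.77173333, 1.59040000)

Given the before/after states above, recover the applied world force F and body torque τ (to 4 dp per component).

F = (3.6000, 4.0000, -1.1000)
τ = (-0.1600, 0.0100, 0.0700)

Δω = ω₁−ω₀ = (-0.21500000, -0.07173333, 0.19040000)
gyro term ω₀×Iω₀ = (0.0980, 0.1176, -0.0252)
τ = I·(Δω/dt) + ω₀×(Iω₀) = (-0.1600, 0.0100, 0.0700)
v₁ − v₀ = (0.36000000, 0.40000000, -0.11000000)
applied force F = (3.6000, 4.0000, -1.1000)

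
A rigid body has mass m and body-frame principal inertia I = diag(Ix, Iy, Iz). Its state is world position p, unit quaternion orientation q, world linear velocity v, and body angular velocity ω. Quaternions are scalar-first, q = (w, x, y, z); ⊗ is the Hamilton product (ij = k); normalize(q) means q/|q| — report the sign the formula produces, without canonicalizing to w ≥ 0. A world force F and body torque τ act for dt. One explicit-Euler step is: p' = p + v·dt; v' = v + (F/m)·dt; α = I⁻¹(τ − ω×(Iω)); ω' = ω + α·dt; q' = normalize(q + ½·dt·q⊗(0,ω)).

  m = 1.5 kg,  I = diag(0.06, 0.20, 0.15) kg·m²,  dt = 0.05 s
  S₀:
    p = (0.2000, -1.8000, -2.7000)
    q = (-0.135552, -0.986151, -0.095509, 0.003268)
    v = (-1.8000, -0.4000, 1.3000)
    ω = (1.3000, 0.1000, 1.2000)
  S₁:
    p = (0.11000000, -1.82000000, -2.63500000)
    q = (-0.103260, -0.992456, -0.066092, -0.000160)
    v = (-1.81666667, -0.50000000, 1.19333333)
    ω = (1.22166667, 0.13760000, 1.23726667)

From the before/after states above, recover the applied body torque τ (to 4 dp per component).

rate change Δω = (-0.07833333, 0.03760000, 0.03726667)
ω₀×(Iω₀) = (-0.0060, -0.1404, 0.0182)
applied torque τ = (-0.1000, 0.0100, 0.1300)

τ = (-0.1000, 0.0100, 0.1300)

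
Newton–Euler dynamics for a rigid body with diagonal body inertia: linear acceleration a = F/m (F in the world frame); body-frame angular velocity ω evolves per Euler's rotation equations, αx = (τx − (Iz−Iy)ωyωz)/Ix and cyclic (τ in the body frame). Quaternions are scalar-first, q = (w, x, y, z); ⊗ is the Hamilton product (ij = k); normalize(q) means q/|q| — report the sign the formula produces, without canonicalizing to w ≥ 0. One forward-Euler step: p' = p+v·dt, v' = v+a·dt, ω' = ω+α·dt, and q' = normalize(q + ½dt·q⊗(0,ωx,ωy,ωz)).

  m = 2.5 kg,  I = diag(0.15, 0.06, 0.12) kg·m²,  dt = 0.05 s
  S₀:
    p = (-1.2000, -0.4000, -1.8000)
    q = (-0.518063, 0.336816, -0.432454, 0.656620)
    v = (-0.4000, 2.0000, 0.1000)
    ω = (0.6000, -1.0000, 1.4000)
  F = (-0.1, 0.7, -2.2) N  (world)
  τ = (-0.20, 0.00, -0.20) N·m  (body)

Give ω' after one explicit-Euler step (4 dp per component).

ω' = (0.5613, -1.0210, 1.2942)

precession coupling ω×(Iω) = (-0.0840, 0.0252, 0.0540)
α = I⁻¹(τ − ω×Iω) = (-0.7733, -0.4200, -2.1167)
new body rate ω' = (0.5613, -1.0210, 1.2942)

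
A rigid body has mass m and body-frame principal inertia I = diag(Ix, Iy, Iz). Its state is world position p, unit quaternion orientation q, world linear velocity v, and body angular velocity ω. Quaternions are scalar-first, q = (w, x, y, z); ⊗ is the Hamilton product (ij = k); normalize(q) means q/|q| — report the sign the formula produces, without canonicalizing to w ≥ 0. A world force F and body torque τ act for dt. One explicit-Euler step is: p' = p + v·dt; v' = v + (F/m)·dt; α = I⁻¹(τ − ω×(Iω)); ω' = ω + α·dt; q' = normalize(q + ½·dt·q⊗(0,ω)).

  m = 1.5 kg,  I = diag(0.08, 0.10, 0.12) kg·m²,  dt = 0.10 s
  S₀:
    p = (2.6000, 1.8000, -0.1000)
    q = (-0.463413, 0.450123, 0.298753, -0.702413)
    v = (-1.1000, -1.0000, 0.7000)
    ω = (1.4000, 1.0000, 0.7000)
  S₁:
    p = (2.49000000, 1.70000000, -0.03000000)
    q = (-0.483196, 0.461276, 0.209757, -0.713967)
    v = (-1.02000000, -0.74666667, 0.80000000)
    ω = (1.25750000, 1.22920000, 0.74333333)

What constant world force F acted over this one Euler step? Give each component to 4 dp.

velocity change Δv = (0.08000000, 0.25333333, 0.10000000)
F = m·Δv/dt = (1.2000, 3.8000, 1.5000)

F = (1.2000, 3.8000, 1.5000)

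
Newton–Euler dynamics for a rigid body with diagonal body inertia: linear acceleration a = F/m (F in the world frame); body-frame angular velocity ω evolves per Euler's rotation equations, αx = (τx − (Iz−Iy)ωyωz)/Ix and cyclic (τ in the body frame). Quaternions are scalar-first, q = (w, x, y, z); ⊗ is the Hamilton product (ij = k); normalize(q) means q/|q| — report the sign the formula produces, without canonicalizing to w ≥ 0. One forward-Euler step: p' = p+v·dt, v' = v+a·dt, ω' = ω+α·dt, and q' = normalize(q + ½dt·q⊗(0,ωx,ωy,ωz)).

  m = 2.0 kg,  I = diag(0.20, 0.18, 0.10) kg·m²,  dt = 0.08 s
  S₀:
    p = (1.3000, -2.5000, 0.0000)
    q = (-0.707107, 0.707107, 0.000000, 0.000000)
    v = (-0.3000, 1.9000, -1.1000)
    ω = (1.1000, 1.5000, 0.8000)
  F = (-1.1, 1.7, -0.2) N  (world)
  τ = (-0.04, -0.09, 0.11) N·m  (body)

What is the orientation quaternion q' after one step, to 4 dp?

Hamilton product q⊗(0,ω) = (-0.7778177, -0.7778177, -1.6263461, 0.4949749)
updated quaternion q' = (-0.7358, 0.6738, -0.0648, 0.0197)

q' = (-0.7358, 0.6738, -0.0648, 0.0197)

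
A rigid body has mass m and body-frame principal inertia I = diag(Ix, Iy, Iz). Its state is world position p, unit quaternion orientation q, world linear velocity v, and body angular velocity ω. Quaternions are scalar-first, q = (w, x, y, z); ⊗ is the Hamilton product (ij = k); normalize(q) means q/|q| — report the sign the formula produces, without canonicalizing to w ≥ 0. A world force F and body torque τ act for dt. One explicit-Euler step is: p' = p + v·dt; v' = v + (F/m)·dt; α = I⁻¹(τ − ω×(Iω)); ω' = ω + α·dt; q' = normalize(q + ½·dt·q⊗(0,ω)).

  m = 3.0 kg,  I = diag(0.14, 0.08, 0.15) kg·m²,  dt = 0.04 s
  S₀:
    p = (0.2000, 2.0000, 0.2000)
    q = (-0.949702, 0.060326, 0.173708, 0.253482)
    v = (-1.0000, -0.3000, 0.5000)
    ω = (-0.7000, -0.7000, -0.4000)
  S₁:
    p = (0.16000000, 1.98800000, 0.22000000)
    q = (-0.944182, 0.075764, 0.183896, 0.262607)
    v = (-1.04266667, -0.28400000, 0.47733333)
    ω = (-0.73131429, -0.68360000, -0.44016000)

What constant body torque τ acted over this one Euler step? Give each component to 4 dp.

ω₁ − ω₀ = (-0.03131429, 0.01640000, -0.04016000)
ω₀×(Iω₀) = (0.0196, -0.0028, -0.0294)
I·α + gyro = (-0.0900, 0.0300, -0.1800)

τ = (-0.0900, 0.0300, -0.1800)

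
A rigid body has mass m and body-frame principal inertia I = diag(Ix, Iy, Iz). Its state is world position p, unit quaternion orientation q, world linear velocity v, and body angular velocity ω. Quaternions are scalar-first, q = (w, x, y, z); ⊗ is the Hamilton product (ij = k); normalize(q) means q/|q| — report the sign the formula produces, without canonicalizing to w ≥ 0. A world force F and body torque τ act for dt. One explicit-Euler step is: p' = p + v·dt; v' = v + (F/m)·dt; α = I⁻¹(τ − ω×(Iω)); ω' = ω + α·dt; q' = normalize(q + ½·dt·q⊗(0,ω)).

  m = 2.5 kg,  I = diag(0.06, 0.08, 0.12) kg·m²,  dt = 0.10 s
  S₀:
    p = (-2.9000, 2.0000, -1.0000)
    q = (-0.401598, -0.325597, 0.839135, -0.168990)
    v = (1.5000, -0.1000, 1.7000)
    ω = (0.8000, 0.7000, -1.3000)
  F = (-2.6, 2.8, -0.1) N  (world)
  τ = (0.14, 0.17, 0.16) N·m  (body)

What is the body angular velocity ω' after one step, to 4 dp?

ω×(Iω) gyroscopic = (-0.0364, 0.0624, 0.0112)
angular accel α = (2.9400, 1.3450, 1.2400)
ω' = ω + α·dt = (1.0940, 0.8345, -1.1760)

ω' = (1.0940, 0.8345, -1.1760)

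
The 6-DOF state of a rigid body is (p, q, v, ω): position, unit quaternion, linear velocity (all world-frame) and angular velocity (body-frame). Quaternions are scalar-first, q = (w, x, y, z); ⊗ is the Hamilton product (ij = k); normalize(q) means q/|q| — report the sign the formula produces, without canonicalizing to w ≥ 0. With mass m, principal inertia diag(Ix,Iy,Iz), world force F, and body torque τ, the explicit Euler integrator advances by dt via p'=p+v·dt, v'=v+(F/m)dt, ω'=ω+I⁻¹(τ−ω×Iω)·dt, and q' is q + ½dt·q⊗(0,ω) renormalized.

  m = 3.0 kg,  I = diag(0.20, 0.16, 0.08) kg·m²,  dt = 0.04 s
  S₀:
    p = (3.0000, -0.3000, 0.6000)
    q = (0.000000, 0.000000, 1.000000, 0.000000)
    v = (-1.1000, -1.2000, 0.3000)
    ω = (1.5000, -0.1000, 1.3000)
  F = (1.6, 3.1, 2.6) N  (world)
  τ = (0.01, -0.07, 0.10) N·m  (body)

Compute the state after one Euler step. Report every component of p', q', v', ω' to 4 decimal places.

p' = (2.9560, -0.3480, 0.6120)
q' = (0.0020, 0.0260, 0.9992, -0.0300)
v' = (-1.0787, -1.1587, 0.3347)
ω' = (1.4999, -0.1760, 1.3470)

a = (0.5333, 1.0333, 0.8667)
new position p' = (2.9560, -0.3480, 0.6120)
new velocity v' = (-1.0787, -1.1587, 0.3347)
angular accel α = (-0.0020, -1.9000, 1.1750)
new body rate ω' = (1.4999, -0.1760, 1.3470)
2q̇ = q⊗(0,ω) = (0.1000000, 1.3000000, 0.0000000, -1.5000000)
updated quaternion q' = (0.0020, 0.0260, 0.9992, -0.0300)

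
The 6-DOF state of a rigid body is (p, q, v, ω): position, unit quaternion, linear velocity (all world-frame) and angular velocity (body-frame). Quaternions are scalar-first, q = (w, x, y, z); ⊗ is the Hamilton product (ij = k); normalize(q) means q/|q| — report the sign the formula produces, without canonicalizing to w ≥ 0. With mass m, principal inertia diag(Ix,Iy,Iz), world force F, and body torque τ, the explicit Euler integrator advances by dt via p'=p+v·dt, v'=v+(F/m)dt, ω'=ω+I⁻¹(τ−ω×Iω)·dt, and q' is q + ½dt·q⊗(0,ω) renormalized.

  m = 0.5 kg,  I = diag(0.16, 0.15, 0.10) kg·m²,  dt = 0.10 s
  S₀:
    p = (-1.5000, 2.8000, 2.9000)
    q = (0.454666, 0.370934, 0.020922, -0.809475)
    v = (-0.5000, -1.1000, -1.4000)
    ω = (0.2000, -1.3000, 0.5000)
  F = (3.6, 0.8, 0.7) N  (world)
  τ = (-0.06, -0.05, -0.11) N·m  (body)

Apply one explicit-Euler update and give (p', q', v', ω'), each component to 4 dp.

p' = (-1.5500, 2.6900, 2.7600)
q' = (0.4714, 0.3226, -0.0259, -0.8204)
v' = (0.2200, -0.9400, -1.2600)
ω' = (0.1422, -1.3373, 0.3874)

linear accel F/m = (7.2000, 1.6000, 1.4000)
new position p' = (-1.5500, 2.6900, 2.7600)
v + (F/m)dt = (0.2200, -0.9400, -1.2600)
ω×(Iω) gyroscopic = (0.0325, 0.0060, 0.0026)
α = I⁻¹(τ − ω×Iω) = (-0.5781, -0.3733, -1.1260)
new body rate ω' = (0.1422, -1.3373, 0.3874)
2q̇ = q⊗(0,ω) = (0.3577493, -0.9509233, -0.9384278, -0.2590656)
q' = normalize(q + ½dt·q⊗(0,ω)) = (0.4714, 0.3226, -0.0259, -0.8204)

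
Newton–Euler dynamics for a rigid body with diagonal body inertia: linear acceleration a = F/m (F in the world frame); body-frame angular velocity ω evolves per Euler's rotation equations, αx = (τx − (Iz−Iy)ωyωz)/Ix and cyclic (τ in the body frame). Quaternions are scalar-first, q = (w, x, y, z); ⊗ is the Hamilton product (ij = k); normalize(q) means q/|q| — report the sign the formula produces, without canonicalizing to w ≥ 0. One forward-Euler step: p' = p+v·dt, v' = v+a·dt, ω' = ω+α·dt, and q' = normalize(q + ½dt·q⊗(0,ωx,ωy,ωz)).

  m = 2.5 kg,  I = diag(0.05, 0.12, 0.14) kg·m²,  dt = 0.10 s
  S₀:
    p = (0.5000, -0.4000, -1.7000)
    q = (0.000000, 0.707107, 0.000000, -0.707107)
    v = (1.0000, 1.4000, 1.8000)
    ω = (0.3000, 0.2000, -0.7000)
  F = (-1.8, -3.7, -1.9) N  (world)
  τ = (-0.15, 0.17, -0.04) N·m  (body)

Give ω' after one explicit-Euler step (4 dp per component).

gyro term ω×Iω = (-0.0028, 0.0189, 0.0042)
(τ − ω×Iω)/I = (-2.9440, 1.2592, -0.3157)
ω' = ω + α·dt = (0.0056, 0.3259, -0.7316)

ω' = (0.0056, 0.3259, -0.7316)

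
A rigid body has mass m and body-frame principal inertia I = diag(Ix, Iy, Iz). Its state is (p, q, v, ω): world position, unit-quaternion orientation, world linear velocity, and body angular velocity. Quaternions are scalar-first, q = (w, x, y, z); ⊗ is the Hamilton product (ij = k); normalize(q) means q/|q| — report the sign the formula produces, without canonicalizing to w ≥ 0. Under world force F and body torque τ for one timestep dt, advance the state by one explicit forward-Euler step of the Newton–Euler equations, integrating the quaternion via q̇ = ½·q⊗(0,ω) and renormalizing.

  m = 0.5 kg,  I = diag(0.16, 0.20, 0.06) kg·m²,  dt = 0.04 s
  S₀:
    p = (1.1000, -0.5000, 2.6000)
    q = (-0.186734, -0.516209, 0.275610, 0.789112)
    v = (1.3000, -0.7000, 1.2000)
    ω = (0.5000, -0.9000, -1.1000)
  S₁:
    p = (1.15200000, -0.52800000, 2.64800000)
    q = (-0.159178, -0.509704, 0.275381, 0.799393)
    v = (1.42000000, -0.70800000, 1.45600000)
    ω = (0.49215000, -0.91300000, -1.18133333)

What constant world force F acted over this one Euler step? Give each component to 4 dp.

F = (1.5000, -0.1000, 3.2000)

v₁ − v₀ = (0.12000000, -0.00800000, 0.25600000)
m·(v₁−v₀)/dt = (1.5000, -0.1000, 3.2000)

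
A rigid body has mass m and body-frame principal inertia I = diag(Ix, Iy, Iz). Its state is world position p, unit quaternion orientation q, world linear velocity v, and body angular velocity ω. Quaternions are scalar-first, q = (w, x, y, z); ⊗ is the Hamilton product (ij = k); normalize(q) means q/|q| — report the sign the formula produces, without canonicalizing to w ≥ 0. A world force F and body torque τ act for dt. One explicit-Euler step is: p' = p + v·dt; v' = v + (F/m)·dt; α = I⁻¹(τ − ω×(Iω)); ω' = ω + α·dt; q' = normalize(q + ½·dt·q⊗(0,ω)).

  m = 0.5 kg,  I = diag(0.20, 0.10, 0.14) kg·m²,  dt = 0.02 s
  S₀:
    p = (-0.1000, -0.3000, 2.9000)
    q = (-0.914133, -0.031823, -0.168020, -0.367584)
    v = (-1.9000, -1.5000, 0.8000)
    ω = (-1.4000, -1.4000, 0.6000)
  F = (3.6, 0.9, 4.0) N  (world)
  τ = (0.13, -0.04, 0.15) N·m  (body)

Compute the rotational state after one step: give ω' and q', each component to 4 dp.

precession coupling ω×(Iω) = (-0.0336, -0.0504, -0.1960)
α = I⁻¹(τ − ω×Iω) = (0.8180, 0.1040, 2.4714)
ω + α·dt = (-1.3836, -1.3979, 0.6494)
q⊗(0,ω) = (-0.0592298, 0.6643566, 1.8134976, -0.7391556)
q' = normalize(q + ½dt·q⊗(0,ω)) = (-0.9145, -0.0252, -0.1499, -0.3749)

ω' = (-1.3836, -1.3979, 0.6494)
q' = (-0.9145, -0.0252, -0.1499, -0.3749)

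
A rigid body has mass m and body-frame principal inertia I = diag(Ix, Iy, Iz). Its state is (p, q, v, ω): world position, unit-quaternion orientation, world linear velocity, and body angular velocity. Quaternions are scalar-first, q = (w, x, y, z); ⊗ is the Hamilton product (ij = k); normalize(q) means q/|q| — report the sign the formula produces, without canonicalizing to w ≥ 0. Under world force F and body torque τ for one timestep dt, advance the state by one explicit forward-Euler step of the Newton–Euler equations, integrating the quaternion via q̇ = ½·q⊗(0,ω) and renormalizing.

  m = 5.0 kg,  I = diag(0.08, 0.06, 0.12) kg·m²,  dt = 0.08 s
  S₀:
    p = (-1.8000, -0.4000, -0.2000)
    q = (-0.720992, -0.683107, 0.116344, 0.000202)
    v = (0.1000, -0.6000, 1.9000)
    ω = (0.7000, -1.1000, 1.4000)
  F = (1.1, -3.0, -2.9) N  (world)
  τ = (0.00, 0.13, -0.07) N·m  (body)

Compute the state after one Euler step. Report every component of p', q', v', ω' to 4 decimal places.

gyro term ω×Iω = (-0.0924, -0.0392, 0.0154)
α = I⁻¹(τ − ω×Iω) = (1.1550, 2.8200, -0.7117)
ω' = ω + α·dt = (0.7924, -0.8744, 1.3431)
Hamilton product q⊗(0,ω) = (0.6058705, -0.3415906, 1.7495824, -0.3394119)
q + ½dt·q⊗(0,ω), renormalized = (-0.6947, -0.6947, 0.1858, -0.0133)
linear accel F/m = (0.2200, -0.6000, -0.5800)
p' = p + v·dt = (-1.7920, -0.4480, -0.0480)
v + (F/m)dt = (0.1176, -0.6480, 1.8536)

p' = (-1.7920, -0.4480, -0.0480)
q' = (-0.6947, -0.6947, 0.1858, -0.0133)
v' = (0.1176, -0.6480, 1.8536)
ω' = (0.7924, -0.8744, 1.3431)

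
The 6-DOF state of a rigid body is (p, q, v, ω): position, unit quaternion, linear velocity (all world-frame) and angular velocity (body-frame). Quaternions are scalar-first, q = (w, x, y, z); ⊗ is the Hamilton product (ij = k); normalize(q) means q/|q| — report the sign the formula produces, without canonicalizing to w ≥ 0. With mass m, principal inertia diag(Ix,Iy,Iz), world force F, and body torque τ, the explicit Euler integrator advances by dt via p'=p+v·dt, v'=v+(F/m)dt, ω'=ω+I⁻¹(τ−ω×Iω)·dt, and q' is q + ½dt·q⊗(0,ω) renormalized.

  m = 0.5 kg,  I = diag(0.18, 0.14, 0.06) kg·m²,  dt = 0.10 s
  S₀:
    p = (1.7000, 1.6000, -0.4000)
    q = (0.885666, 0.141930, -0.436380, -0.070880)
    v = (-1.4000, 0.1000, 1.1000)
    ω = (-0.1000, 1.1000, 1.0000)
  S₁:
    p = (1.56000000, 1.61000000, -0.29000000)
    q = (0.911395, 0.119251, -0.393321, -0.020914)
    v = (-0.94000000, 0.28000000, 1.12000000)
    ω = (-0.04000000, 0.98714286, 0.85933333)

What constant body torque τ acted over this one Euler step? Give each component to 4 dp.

ω₁ − ω₀ = (0.06000000, -0.11285714, -0.14066667)
ω₀×(Iω₀) = (-0.0880, -0.0120, 0.0044)
applied torque τ = (0.0200, -0.1700, -0.0800)

τ = (0.0200, -0.1700, -0.0800)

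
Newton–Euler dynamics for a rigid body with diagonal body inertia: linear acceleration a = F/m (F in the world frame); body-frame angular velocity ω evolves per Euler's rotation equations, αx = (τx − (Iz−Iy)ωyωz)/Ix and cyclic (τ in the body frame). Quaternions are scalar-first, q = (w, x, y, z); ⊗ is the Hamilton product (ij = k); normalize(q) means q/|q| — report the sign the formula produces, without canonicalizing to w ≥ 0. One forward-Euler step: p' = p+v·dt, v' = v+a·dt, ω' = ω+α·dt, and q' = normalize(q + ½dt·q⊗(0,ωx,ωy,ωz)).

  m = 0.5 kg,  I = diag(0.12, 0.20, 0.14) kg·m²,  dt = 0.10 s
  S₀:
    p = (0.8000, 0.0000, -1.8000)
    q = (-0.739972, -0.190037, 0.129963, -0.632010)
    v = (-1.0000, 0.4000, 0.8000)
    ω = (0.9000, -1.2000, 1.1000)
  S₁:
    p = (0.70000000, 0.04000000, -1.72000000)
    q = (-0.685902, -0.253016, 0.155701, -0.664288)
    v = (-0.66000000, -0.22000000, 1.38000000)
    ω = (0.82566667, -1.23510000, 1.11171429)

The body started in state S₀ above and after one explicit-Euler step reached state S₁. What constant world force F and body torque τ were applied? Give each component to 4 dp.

v₁ − v₀ = (0.34000000, -0.62000000, 0.58000000)
m·(v₁−v₀)/dt = (1.7000, -3.1000, 2.9000)
Δω = ω₁−ω₀ = (-0.07433333, -0.03510000, 0.01171429)
gyro term ω₀×Iω₀ = (0.0792, -0.0198, -0.0864)
I·α + gyro = (-0.0100, -0.0900, -0.0700)

F = (1.7000, -3.1000, 2.9000)
τ = (-0.0100, -0.0900, -0.0700)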